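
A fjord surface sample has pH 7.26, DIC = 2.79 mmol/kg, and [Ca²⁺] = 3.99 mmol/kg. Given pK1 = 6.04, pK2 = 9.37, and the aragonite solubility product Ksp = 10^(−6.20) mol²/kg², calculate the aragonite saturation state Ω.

Ω = 0.128

α₂ = 1 / (1 + [H⁺]/K2 + [H⁺]²/(K1K2)) = 1 / (1 + 10^+2.11 + 10^+0.89)
   = 1 / (1 + 128.82 + 7.7625) = 1/137.59 = 0.007268
[CO3²⁻] = α₂ × DIC = 0.007268 × 2.79 = 0.02028 mmol/kg
Ksp = 10^(−6.20) = 6.310×10^-7
Ω = [Ca²⁺][CO3²⁻]/Ksp = (3.99×10^-3)(2.028×10^-5) / 6.310×10^-7 = 0.128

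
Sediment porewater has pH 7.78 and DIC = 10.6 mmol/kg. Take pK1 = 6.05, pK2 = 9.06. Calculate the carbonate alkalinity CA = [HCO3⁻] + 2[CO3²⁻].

CA = 10.9 mmol/kg

CA = [HCO3⁻] + 2[CO3²⁻] = (α₁ + 2α₂)·DIC
At pH 7.78: [H⁺]/K1 = 10^-1.73 = 0.018621, K2/[H⁺] = 10^-1.28 = 0.052481
α₁ = 1/(1 + 0.018621 + 0.052481) = 1/1.0711 = 0.9336; α₂ = α₁·K2/[H⁺] = 0.04900
α₁ + 2α₂ = 1.0316
CA = 1.0316 × 10.6 = 10.9 mmol/kg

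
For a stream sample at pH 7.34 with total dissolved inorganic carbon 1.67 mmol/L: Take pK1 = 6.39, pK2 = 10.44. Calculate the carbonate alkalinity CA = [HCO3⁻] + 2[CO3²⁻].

CA = 1.50 mmol/L

CA = [HCO3⁻] + 2[CO3²⁻] = (α₁ + 2α₂)·DIC
At pH 7.34: [H⁺]/K1 = 10^-0.95 = 0.11220, K2/[H⁺] = 10^-3.10 = 0.00079433
α₁ = 1/(1 + 0.11220 + 0.00079433) = 1/1.1130 = 0.8985; α₂ = α₁·K2/[H⁺] = 0.0007137
α₁ + 2α₂ = 0.8999
CA = 0.8999 × 1.67 = 1.50 mmol/L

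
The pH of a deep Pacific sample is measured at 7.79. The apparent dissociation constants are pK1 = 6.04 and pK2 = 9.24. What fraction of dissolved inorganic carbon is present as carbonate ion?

α₂ = 0.0337

α₂ = 1 / (1 + [H⁺]/K2 + [H⁺]²/(K1K2)) = 1 / (1 + 10^+1.45 + 10^-0.30)
   = 1 / (1 + 28.184 + 0.50119) = 1/29.685 = 0.03369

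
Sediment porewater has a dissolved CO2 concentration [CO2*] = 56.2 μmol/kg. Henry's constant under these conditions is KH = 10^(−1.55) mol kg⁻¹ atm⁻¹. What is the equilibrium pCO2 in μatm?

KH = 10^(−1.55) = 2.818×10^-2 mol kg⁻¹ atm⁻¹
pCO2 = [CO2*]/KH = 56.2×10^-6 / 2.818×10^-2 = 1.99×10^-3 atm = 1990 μatm

pCO2 = 1990 μatm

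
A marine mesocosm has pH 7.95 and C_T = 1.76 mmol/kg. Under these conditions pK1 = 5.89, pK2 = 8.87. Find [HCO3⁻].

α₁ = 1 / (1 + [H⁺]/K1 + K2/[H⁺]) = 1 / (1 + 10^-2.06 + 10^-0.92)
   = 1 / (1 + 0.0087096 + 0.12023) = 1/1.1289 = 0.8858
[HCO3⁻] = α₁ × DIC = 0.8858 × 1.76 = 1.56 mmol/kg

[HCO3⁻] = 1.56 mmol/kg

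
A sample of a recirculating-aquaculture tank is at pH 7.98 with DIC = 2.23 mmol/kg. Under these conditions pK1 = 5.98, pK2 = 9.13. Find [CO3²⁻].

[CO3²⁻] = 0.146 mmol/kg

α₂ = 1 / (1 + [H⁺]/K2 + [H⁺]²/(K1K2)) = 1 / (1 + 10^+1.15 + 10^-0.85)
   = 1 / (1 + 14.125 + 0.14125) = 1/15.267 = 0.06550
[CO3²⁻] = α₂ × DIC = 0.06550 × 2.23 = 0.146 mmol/kg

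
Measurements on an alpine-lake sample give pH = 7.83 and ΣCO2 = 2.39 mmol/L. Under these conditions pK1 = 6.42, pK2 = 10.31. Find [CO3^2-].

α₂ = 1 / (1 + [H⁺]/K2 + [H⁺]²/(K1K2)) = 1 / (1 + 10^+2.48 + 10^+1.07)
   = 1 / (1 + 302.00 + 11.749) = 1/314.74 = 0.003177
[CO3²⁻] = α₂ × DIC = 0.003177 × 2.39 = 0.00759 mmol/L = 7.59 μmol/L

[CO3²⁻] = 7.59 μmol/L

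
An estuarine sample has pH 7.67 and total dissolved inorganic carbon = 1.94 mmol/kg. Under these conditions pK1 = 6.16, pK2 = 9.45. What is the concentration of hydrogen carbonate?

[HCO3⁻] = 1.85 mmol/kg

α₁ = 1 / (1 + [H⁺]/K1 + K2/[H⁺]) = 1 / (1 + 10^-1.51 + 10^-1.78)
   = 1 / (1 + 0.030903 + 0.016596) = 1/1.0475 = 0.9547
[HCO3⁻] = α₁ × DIC = 0.9547 × 1.94 = 1.85 mmol/kg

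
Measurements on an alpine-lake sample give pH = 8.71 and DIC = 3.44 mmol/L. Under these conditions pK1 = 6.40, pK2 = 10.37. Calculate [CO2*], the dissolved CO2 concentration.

α₀ = 1 / (1 + K1/[H⁺] + K1K2/[H⁺]²) = 1 / (1 + 10^+2.31 + 10^+0.65)
   = 1 / (1 + 204.17 + 4.4668) = 1/209.64 = 0.004770
[CO2*] = α₀ × DIC = 0.004770 × 3.44 = 0.0164 mmol/L = 16.4 μmol/L

[CO2*] = 16.4 μmol/L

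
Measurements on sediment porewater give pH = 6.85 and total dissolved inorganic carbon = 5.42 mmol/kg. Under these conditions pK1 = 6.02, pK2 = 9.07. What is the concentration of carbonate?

α₂ = 1 / (1 + [H⁺]/K2 + [H⁺]²/(K1K2)) = 1 / (1 + 10^+2.22 + 10^+1.39)
   = 1 / (1 + 165.96 + 24.547) = 1/191.51 = 0.005222
[CO3²⁻] = α₂ × DIC = 0.005222 × 5.42 = 0.0283 mmol/kg

[CO3²⁻] = 0.0283 mmol/kg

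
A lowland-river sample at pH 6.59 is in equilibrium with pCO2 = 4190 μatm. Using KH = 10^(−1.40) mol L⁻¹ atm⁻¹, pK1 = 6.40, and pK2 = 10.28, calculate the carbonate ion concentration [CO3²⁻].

[CO3²⁻] = 0.0527 μmol/L

[CO2*] = KH · pCO2 = 10^(−1.40) × 4190×10^-6 = 1.668×10^-4 mol/L
α₀ = 1/(1 + K1/[H⁺] + K1K2/[H⁺]²) = 1/(1 + 10^+0.19 + 10^-3.50) = 0.3923
DIC = [CO2*]/α₀ = 1.668×10^-4 / 0.3923 = 0.4252 mmol/L
[CO3²⁻] = α₂·DIC; α₂ = 0.0001241, so [CO3²⁻] = 0.0001241 × 0.4252 = 5.27×10^-5 mmol/L = 0.0527 μmol/L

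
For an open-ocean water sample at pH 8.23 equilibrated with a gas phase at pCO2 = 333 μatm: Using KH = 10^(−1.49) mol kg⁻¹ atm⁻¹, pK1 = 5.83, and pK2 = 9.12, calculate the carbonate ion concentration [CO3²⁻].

[CO2*] = KH · pCO2 = 10^(−1.49) × 333×10^-6 = 1.078×10^-5 mol/kg
α₀ = 1/(1 + K1/[H⁺] + K1K2/[H⁺]²) = 1/(1 + 10^+2.40 + 10^+1.51) = 0.003514
DIC = [CO2*]/α₀ = 1.078×10^-5 / 0.003514 = 3.066 mmol/kg
[CO3²⁻] = α₂·DIC; α₂ = 0.1137, so [CO3²⁻] = 0.1137 × 3.066 = 0.349 mmol/kg

[CO3²⁻] = 0.349 mmol/kg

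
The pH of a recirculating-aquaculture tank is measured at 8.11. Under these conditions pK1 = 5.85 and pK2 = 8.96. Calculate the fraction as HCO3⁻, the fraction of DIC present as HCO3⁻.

α₁ = 0.872

α₁ = 1 / (1 + [H⁺]/K1 + K2/[H⁺]) = 1 / (1 + 10^-2.26 + 10^-0.85)
   = 1 / (1 + 0.0054954 + 0.14125) = 1/1.1467 = 0.8720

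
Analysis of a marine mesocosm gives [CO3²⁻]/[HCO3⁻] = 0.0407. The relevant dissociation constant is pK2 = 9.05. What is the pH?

pH = 7.66

From K2 = [H⁺][CO3²⁻]/[HCO3⁻]:  pH = pK2 + log₁₀([CO3²⁻]/[HCO3⁻])
log₁₀(0.0407) = -1.390
pH = 9.05 + (-1.390) = 7.66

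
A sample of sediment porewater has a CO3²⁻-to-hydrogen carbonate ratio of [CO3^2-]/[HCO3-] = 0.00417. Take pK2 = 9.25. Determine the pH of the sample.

pH = 6.87

From K2 = [H⁺][CO3^2-]/[HCO3-]:  pH = pK2 + log₁₀([CO3^2-]/[HCO3-])
log₁₀(0.00417) = -2.380
pH = 9.25 + (-2.380) = 6.87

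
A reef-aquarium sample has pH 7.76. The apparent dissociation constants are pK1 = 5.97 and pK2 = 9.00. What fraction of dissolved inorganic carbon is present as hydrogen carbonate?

α₁ = 0.931

α₁ = 1 / (1 + [H⁺]/K1 + K2/[H⁺]) = 1 / (1 + 10^-1.79 + 10^-1.24)
   = 1 / (1 + 0.016218 + 0.057544) = 1/1.0738 = 0.9313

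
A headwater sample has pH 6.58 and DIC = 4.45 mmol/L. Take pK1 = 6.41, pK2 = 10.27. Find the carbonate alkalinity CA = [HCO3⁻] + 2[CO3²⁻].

CA = 2.66 mmol/L

CA = [HCO3⁻] + 2[CO3²⁻] = (α₁ + 2α₂)·DIC
At pH 6.58: [H⁺]/K1 = 10^-0.17 = 0.67608, K2/[H⁺] = 10^-3.69 = 0.00020417
α₁ = 1/(1 + 0.67608 + 0.00020417) = 1/1.6763 = 0.5966; α₂ = α₁·K2/[H⁺] = 0.0001218
α₁ + 2α₂ = 0.5968
CA = 0.5968 × 4.45 = 2.66 mmol/L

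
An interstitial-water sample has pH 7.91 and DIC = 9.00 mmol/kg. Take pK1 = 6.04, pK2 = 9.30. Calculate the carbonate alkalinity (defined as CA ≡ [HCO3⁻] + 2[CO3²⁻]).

CA = [HCO3⁻] + 2[CO3²⁻] = (α₁ + 2α₂)·DIC
At pH 7.91: [H⁺]/K1 = 10^-1.87 = 0.013490, K2/[H⁺] = 10^-1.39 = 0.040738
α₁ = 1/(1 + 0.013490 + 0.040738) = 1/1.0542 = 0.9486; α₂ = α₁·K2/[H⁺] = 0.03864
α₁ + 2α₂ = 1.0258
CA = 1.0258 × 9.00 = 9.23 mmol/kg

CA = 9.23 mmol/kg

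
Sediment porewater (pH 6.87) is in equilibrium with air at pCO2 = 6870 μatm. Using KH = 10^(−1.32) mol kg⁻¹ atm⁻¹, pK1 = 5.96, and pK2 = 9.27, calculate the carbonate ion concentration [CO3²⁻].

[CO2*] = KH · pCO2 = 10^(−1.32) × 6870×10^-6 = 3.288×10^-4 mol/kg
α₀ = 1/(1 + K1/[H⁺] + K1K2/[H⁺]²) = 1/(1 + 10^+0.91 + 10^-1.49) = 0.1092
DIC = [CO2*]/α₀ = 3.288×10^-4 / 0.1092 = 3.012 mmol/kg
[CO3²⁻] = α₂·DIC; α₂ = 0.003532, so [CO3²⁻] = 0.003532 × 3.012 = 0.0106 mmol/kg = 10.6 μmol/kg

[CO3²⁻] = 10.6 μmol/kg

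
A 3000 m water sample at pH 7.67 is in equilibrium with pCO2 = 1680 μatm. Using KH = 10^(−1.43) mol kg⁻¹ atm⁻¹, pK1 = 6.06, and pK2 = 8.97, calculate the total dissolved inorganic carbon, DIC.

[CO2*] = KH · pCO2 = 10^(−1.43) × 1680×10^-6 = 6.242×10^-5 mol/kg
α₀ = 1/(1 + K1/[H⁺] + K1K2/[H⁺]²) = 1/(1 + 10^+1.61 + 10^+0.31) = 0.02284
DIC = [CO2*]/α₀ = 6.242×10^-5 / 0.02284 = 2.73 mmol/kg

DIC = 2.73 mmol/kg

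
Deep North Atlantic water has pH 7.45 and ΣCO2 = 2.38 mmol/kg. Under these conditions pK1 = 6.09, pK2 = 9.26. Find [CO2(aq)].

[CO2*] = 0.0981 mmol/kg

α₀ = 1 / (1 + K1/[H⁺] + K1K2/[H⁺]²) = 1 / (1 + 10^+1.36 + 10^-0.45)
   = 1 / (1 + 22.909 + 0.35481) = 1/24.263 = 0.04121
[CO2*] = α₀ × DIC = 0.04121 × 2.38 = 0.0981 mmol/kg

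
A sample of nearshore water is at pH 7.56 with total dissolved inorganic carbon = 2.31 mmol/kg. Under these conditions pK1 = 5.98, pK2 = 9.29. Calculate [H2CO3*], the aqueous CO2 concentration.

[CO2*] = 0.0581 mmol/kg

α₀ = 1 / (1 + K1/[H⁺] + K1K2/[H⁺]²) = 1 / (1 + 10^+1.58 + 10^-0.15)
   = 1 / (1 + 38.019 + 0.70795) = 1/39.727 = 0.02517
[CO2*] = α₀ × DIC = 0.02517 × 2.31 = 0.0581 mmol/kg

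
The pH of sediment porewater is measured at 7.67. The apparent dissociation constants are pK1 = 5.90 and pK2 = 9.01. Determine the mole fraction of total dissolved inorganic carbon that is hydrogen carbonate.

α₁ = 1 / (1 + [H⁺]/K1 + K2/[H⁺]) = 1 / (1 + 10^-1.77 + 10^-1.34)
   = 1 / (1 + 0.016982 + 0.045709) = 1/1.0627 = 0.9410

α₁ = 0.941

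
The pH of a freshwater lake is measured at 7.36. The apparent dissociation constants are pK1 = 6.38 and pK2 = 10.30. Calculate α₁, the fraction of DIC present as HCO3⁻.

α₁ = 0.904

α₁ = 1 / (1 + [H⁺]/K1 + K2/[H⁺]) = 1 / (1 + 10^-0.98 + 10^-2.94)
   = 1 / (1 + 0.10471 + 0.0011482) = 1/1.1059 = 0.9043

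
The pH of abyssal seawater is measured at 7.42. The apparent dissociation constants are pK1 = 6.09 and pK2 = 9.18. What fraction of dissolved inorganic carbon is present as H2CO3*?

α₀ = 0.0440

α₀ = 1 / (1 + K1/[H⁺] + K1K2/[H⁺]²) = 1 / (1 + 10^+1.33 + 10^-0.43)
   = 1 / (1 + 21.380 + 0.37154) = 1/22.751 = 0.04395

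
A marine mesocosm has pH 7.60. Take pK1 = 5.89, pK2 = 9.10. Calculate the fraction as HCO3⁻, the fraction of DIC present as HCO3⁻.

α₁ = 1 / (1 + [H⁺]/K1 + K2/[H⁺]) = 1 / (1 + 10^-1.71 + 10^-1.50)
   = 1 / (1 + 0.019498 + 0.031623) = 1/1.0511 = 0.9514

α₁ = 0.951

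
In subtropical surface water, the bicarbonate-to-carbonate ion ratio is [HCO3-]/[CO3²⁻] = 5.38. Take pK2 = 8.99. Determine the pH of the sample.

pH = 8.26

From K2 = [H⁺][CO3²⁻]/[HCO3-]:  pH = pK2 − log₁₀([HCO3-]/[CO3²⁻])
log₁₀(5.38) = +0.731
pH = 8.99 − (+0.731) = 8.26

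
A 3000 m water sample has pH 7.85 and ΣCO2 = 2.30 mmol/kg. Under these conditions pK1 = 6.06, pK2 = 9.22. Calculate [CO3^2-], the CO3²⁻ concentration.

α₂ = 1 / (1 + [H⁺]/K2 + [H⁺]²/(K1K2)) = 1 / (1 + 10^+1.37 + 10^-0.42)
   = 1 / (1 + 23.442 + 0.38019) = 1/24.822 = 0.04029
[CO3²⁻] = α₂ × DIC = 0.04029 × 2.30 = 0.0927 mmol/kg

[CO3²⁻] = 0.0927 mmol/kg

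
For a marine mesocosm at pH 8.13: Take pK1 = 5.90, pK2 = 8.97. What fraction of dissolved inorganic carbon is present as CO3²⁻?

α₂ = 1 / (1 + [H⁺]/K2 + [H⁺]²/(K1K2)) = 1 / (1 + 10^+0.84 + 10^-1.39)
   = 1 / (1 + 6.9183 + 0.040738) = 1/7.9590 = 0.1256

α₂ = 0.126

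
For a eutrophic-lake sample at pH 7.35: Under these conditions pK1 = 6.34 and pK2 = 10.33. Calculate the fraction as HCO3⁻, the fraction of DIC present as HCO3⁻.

α₁ = 0.910

α₁ = 1 / (1 + [H⁺]/K1 + K2/[H⁺]) = 1 / (1 + 10^-1.01 + 10^-2.98)
   = 1 / (1 + 0.097724 + 0.0010471) = 1/1.0988 = 0.9101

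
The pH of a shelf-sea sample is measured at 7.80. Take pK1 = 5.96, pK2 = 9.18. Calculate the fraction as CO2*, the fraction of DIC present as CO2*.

α₀ = 1 / (1 + K1/[H⁺] + K1K2/[H⁺]²) = 1 / (1 + 10^+1.84 + 10^+0.46)
   = 1 / (1 + 69.183 + 2.8840) = 1/73.067 = 0.01369

α₀ = 0.0137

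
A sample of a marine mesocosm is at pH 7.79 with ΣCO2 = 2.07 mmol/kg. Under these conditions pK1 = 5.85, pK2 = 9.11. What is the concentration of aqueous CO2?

[CO2*] = 0.0224 mmol/kg

α₀ = 1 / (1 + K1/[H⁺] + K1K2/[H⁺]²) = 1 / (1 + 10^+1.94 + 10^+0.62)
   = 1 / (1 + 87.096 + 4.1687) = 1/92.265 = 0.01084
[CO2*] = α₀ × DIC = 0.01084 × 2.07 = 0.0224 mmol/kg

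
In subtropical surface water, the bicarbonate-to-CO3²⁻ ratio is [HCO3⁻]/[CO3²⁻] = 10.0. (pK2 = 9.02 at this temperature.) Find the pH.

From K2 = [H⁺][CO3²⁻]/[HCO3⁻]:  pH = pK2 − log₁₀([HCO3⁻]/[CO3²⁻])
log₁₀(10.0) = +1.000
pH = 9.02 − (+1.000) = 8.02

pH = 8.02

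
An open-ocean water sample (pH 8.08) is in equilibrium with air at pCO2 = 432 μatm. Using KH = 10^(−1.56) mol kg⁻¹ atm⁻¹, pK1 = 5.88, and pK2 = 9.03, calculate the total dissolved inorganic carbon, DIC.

[CO2*] = KH · pCO2 = 10^(−1.56) × 432×10^-6 = 1.190×10^-5 mol/kg
α₀ = 1/(1 + K1/[H⁺] + K1K2/[H⁺]²) = 1/(1 + 10^+2.20 + 10^+1.25) = 0.005641
DIC = [CO2*]/α₀ = 1.190×10^-5 / 0.005641 = 2.11 mmol/kg

DIC = 2.11 mmol/kg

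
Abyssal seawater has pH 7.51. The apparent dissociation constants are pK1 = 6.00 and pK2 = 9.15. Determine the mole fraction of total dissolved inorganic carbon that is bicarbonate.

α₁ = 1 / (1 + [H⁺]/K1 + K2/[H⁺]) = 1 / (1 + 10^-1.51 + 10^-1.64)
   = 1 / (1 + 0.030903 + 0.022909) = 1/1.0538 = 0.9489

α₁ = 0.949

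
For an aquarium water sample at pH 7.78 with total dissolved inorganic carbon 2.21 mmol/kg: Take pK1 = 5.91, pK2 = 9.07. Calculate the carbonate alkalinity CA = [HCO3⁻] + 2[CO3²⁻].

CA = 2.29 mmol/kg

CA = [HCO3⁻] + 2[CO3²⁻] = (α₁ + 2α₂)·DIC
At pH 7.78: [H⁺]/K1 = 10^-1.87 = 0.013490, K2/[H⁺] = 10^-1.29 = 0.051286
α₁ = 1/(1 + 0.013490 + 0.051286) = 1/1.0648 = 0.9392; α₂ = α₁·K2/[H⁺] = 0.04817
α₁ + 2α₂ = 1.0355
CA = 1.0355 × 2.21 = 2.29 mmol/kg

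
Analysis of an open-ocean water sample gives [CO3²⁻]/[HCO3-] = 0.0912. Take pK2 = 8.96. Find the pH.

From K2 = [H⁺][CO3²⁻]/[HCO3-]:  pH = pK2 + log₁₀([CO3²⁻]/[HCO3-])
log₁₀(0.0912) = -1.040
pH = 8.96 + (-1.040) = 7.92

pH = 7.92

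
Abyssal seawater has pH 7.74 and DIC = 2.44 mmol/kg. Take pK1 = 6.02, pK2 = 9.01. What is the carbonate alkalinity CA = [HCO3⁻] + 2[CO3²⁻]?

CA = 2.52 mmol/kg

CA = [HCO3⁻] + 2[CO3²⁻] = (α₁ + 2α₂)·DIC
At pH 7.74: [H⁺]/K1 = 10^-1.72 = 0.019055, K2/[H⁺] = 10^-1.27 = 0.053703
α₁ = 1/(1 + 0.019055 + 0.053703) = 1/1.0728 = 0.9322; α₂ = α₁·K2/[H⁺] = 0.05006
α₁ + 2α₂ = 1.0323
CA = 1.0323 × 2.44 = 2.52 mmol/kg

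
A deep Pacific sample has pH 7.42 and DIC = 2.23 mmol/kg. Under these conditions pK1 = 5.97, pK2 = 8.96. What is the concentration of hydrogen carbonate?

[HCO3⁻] = 2.10 mmol/kg

α₁ = 1 / (1 + [H⁺]/K1 + K2/[H⁺]) = 1 / (1 + 10^-1.45 + 10^-1.54)
   = 1 / (1 + 0.035481 + 0.028840) = 1/1.0643 = 0.9396
[HCO3⁻] = α₁ × DIC = 0.9396 × 2.23 = 2.10 mmol/kg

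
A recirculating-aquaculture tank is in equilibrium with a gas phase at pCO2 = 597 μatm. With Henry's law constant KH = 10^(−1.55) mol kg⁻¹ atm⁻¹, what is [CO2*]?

[CO2*] = 16.8 μmol/kg

KH = 10^(−1.55) = 2.818×10^-2 mol kg⁻¹ atm⁻¹
[CO2*] = KH · pCO2 = 2.818×10^-2 × 597×10^-6 atm = 1.68×10^-5 mol/kg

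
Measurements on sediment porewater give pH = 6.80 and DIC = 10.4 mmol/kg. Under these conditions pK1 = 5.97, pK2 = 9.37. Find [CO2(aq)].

[CO2*] = 1.34 mmol/kg

α₀ = 1 / (1 + K1/[H⁺] + K1K2/[H⁺]²) = 1 / (1 + 10^+0.83 + 10^-1.74)
   = 1 / (1 + 6.7608 + 0.018197) = 1/7.7790 = 0.1286
[CO2*] = α₀ × DIC = 0.1286 × 10.4 = 1.34 mmol/kg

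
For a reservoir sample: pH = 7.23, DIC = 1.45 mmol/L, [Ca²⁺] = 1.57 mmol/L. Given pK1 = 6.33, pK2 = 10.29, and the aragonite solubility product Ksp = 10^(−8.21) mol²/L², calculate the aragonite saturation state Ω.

Ω = 0.285

α₂ = 1 / (1 + [H⁺]/K2 + [H⁺]²/(K1K2)) = 1 / (1 + 10^+3.06 + 10^+2.16)
   = 1 / (1 + 1148.2 + 144.54) = 1/1293.7 = 0.0007730
[CO3²⁻] = α₂ × DIC = 0.0007730 × 1.45 = 0.001121 mmol/L = 1.121 μmol/L
Ksp = 10^(−8.21) = 6.166×10^-9
Ω = [Ca²⁺][CO3²⁻]/Ksp = (1.57×10^-3)(1.121×10^-6) / 6.166×10^-9 = 0.285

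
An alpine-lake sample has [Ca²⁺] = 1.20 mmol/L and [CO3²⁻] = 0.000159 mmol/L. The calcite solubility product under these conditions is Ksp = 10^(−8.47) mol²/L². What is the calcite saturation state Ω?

Ω = 0.0563

Ksp = 10^(−8.47) = 3.388×10^-9
Ω = [Ca²⁺][CO3²⁻]/Ksp = (1.20×10^-3)(0.000159×10^-3) / 3.388×10^-9 = 0.0563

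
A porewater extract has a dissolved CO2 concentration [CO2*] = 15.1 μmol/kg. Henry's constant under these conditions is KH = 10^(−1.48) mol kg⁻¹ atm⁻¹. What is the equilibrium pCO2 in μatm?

pCO2 = 456 μatm

KH = 10^(−1.48) = 3.311×10^-2 mol kg⁻¹ atm⁻¹
pCO2 = [CO2*]/KH = 15.1×10^-6 / 3.311×10^-2 = 4.56×10^-4 atm = 456 μatm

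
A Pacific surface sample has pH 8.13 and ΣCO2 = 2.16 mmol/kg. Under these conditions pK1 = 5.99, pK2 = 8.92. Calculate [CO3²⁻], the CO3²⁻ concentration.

[CO3²⁻] = 0.300 mmol/kg

α₂ = 1 / (1 + [H⁺]/K2 + [H⁺]²/(K1K2)) = 1 / (1 + 10^+0.79 + 10^-1.35)
   = 1 / (1 + 6.1660 + 0.044668) = 1/7.2106 = 0.1387
[CO3²⁻] = α₂ × DIC = 0.1387 × 2.16 = 0.300 mmol/kg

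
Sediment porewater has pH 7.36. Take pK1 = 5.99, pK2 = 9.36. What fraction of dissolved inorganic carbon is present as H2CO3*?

α₀ = 0.0405

α₀ = 1 / (1 + K1/[H⁺] + K1K2/[H⁺]²) = 1 / (1 + 10^+1.37 + 10^-0.63)
   = 1 / (1 + 23.442 + 0.23442) = 1/24.677 = 0.04052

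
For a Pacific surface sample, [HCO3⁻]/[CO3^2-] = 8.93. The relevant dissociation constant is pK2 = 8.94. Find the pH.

pH = 7.99

From K2 = [H⁺][CO3^2-]/[HCO3⁻]:  pH = pK2 − log₁₀([HCO3⁻]/[CO3^2-])
log₁₀(8.93) = +0.951
pH = 8.94 − (+0.951) = 7.99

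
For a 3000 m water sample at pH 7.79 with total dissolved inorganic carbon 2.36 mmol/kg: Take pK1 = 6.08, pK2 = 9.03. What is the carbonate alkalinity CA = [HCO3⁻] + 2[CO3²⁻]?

CA = 2.44 mmol/kg

CA = [HCO3⁻] + 2[CO3²⁻] = (α₁ + 2α₂)·DIC
At pH 7.79: [H⁺]/K1 = 10^-1.71 = 0.019498, K2/[H⁺] = 10^-1.24 = 0.057544
α₁ = 1/(1 + 0.019498 + 0.057544) = 1/1.0770 = 0.9285; α₂ = α₁·K2/[H⁺] = 0.05343
α₁ + 2α₂ = 1.0353
CA = 1.0353 × 2.36 = 2.44 mmol/kg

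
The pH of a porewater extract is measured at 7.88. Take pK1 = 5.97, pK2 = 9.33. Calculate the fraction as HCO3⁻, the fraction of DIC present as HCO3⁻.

α₁ = 0.954

α₁ = 1 / (1 + [H⁺]/K1 + K2/[H⁺]) = 1 / (1 + 10^-1.91 + 10^-1.45)
   = 1 / (1 + 0.012303 + 0.035481) = 1/1.0478 = 0.9544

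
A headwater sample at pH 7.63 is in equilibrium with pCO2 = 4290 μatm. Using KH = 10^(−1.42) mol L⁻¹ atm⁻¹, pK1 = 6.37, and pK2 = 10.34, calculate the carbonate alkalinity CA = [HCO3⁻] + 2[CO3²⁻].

CA = 2.98 mmol/L

[CO2*] = KH · pCO2 = 10^(−1.42) × 4290×10^-6 = 1.631×10^-4 mol/L
α₀ = 1/(1 + K1/[H⁺] + K1K2/[H⁺]²) = 1/(1 + 10^+1.26 + 10^-1.45) = 0.05200
DIC = [CO2*]/α₀ = 1.631×10^-4 / 0.05200 = 3.137 mmol/L
CA = (α₁ + 2α₂)·DIC = (0.9462 + 2×0.001845) × 3.137 = 2.98 mmol/L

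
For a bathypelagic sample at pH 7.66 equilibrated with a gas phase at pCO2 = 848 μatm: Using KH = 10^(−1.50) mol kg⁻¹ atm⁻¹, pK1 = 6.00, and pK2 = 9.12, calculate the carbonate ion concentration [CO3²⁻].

[CO3²⁻] = 0.0425 mmol/kg

[CO2*] = KH · pCO2 = 10^(−1.50) × 848×10^-6 = 2.682×10^-5 mol/kg
α₀ = 1/(1 + K1/[H⁺] + K1K2/[H⁺]²) = 1/(1 + 10^+1.66 + 10^+0.20) = 0.02071
DIC = [CO2*]/α₀ = 2.682×10^-5 / 0.02071 = 1.295 mmol/kg
[CO3²⁻] = α₂·DIC; α₂ = 0.03282, so [CO3²⁻] = 0.03282 × 1.295 = 0.0425 mmol/kg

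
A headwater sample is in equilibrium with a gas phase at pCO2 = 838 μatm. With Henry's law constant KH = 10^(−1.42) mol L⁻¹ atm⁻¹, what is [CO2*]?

[CO2*] = 31.9 μmol/L

KH = 10^(−1.42) = 3.802×10^-2 mol L⁻¹ atm⁻¹
[CO2*] = KH · pCO2 = 3.802×10^-2 × 838×10^-6 atm = 3.19×10^-5 mol/L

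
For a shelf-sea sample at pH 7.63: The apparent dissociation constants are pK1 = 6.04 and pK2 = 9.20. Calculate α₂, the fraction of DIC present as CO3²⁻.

α₂ = 1 / (1 + [H⁺]/K2 + [H⁺]²/(K1K2)) = 1 / (1 + 10^+1.57 + 10^-0.02)
   = 1 / (1 + 37.154 + 0.95499) = 1/39.109 = 0.02557

α₂ = 0.0256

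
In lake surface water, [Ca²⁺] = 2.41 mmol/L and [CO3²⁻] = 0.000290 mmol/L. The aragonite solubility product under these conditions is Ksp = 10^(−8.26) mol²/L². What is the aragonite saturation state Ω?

Ω = 0.127

Ksp = 10^(−8.26) = 5.495×10^-9
Ω = [Ca²⁺][CO3²⁻]/Ksp = (2.41×10^-3)(0.000290×10^-3) / 5.495×10^-9 = 0.127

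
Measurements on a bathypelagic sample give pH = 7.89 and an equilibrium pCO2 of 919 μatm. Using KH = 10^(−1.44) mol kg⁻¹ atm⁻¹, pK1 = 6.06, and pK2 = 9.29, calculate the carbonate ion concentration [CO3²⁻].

[CO3²⁻] = 0.0898 mmol/kg

[CO2*] = KH · pCO2 = 10^(−1.44) × 919×10^-6 = 3.337×10^-5 mol/kg
α₀ = 1/(1 + K1/[H⁺] + K1K2/[H⁺]²) = 1/(1 + 10^+1.83 + 10^+0.43) = 0.01403
DIC = [CO2*]/α₀ = 3.337×10^-5 / 0.01403 = 2.379 mmol/kg
[CO3²⁻] = α₂·DIC; α₂ = 0.03775, so [CO3²⁻] = 0.03775 × 2.379 = 0.0898 mmol/kg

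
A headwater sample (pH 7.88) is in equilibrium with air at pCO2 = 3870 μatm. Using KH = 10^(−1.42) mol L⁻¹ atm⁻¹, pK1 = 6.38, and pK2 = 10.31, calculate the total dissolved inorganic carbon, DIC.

DIC = 4.82 mmol/L

[CO2*] = KH · pCO2 = 10^(−1.42) × 3870×10^-6 = 1.471×10^-4 mol/L
α₀ = 1/(1 + K1/[H⁺] + K1K2/[H⁺]²) = 1/(1 + 10^+1.50 + 10^-0.93) = 0.03054
DIC = [CO2*]/α₀ = 1.471×10^-4 / 0.03054 = 4.82 mmol/L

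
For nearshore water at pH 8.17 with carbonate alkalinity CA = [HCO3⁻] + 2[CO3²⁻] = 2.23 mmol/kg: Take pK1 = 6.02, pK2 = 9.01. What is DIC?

DIC = 1.99 mmol/kg

CA = [HCO3⁻] + 2[CO3²⁻] = (α₁ + 2α₂)·DIC
At pH 8.17: [H⁺]/K1 = 10^-2.15 = 0.0070795, K2/[H⁺] = 10^-0.84 = 0.14454
α₁ = 1/(1 + 0.0070795 + 0.14454) = 1/1.1516 = 0.8683; α₂ = α₁·K2/[H⁺] = 0.1255
α₁ + 2α₂ = 1.1194
DIC = CA / (α₁ + 2α₂) = 2.23 / 1.1194 = 1.99 mmol/kg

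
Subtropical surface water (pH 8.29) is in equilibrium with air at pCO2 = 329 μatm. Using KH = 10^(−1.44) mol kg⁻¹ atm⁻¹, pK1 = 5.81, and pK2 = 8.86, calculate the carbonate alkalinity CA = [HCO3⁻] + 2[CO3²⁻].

CA = 5.55 mmol/kg

[CO2*] = KH · pCO2 = 10^(−1.44) × 329×10^-6 = 1.195×10^-5 mol/kg
α₀ = 1/(1 + K1/[H⁺] + K1K2/[H⁺]²) = 1/(1 + 10^+2.48 + 10^+1.91) = 0.002602
DIC = [CO2*]/α₀ = 1.195×10^-5 / 0.002602 = 4.590 mmol/kg
CA = (α₁ + 2α₂)·DIC = (0.7859 + 2×0.2115) × 4.590 = 5.55 mmol/kg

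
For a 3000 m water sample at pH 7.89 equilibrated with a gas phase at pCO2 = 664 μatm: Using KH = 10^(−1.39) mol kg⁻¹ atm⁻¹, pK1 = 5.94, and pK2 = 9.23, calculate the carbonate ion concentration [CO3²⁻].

[CO2*] = KH · pCO2 = 10^(−1.39) × 664×10^-6 = 2.705×10^-5 mol/kg
α₀ = 1/(1 + K1/[H⁺] + K1K2/[H⁺]²) = 1/(1 + 10^+1.95 + 10^+0.61) = 0.01062
DIC = [CO2*]/α₀ = 2.705×10^-5 / 0.01062 = 2.548 mmol/kg
[CO3²⁻] = α₂·DIC; α₂ = 0.04325, so [CO3²⁻] = 0.04325 × 2.548 = 0.110 mmol/kg

[CO3²⁻] = 0.110 mmol/kg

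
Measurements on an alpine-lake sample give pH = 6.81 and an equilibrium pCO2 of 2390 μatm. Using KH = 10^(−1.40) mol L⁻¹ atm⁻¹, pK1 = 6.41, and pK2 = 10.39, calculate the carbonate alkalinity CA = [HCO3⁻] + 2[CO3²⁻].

CA = 0.239 mmol/L

[CO2*] = KH · pCO2 = 10^(−1.40) × 2390×10^-6 = 9.515×10^-5 mol/L
α₀ = 1/(1 + K1/[H⁺] + K1K2/[H⁺]²) = 1/(1 + 10^+0.40 + 10^-3.18) = 0.2847
DIC = [CO2*]/α₀ = 9.515×10^-5 / 0.2847 = 0.3342 mmol/L
CA = (α₁ + 2α₂)·DIC = (0.7151 + 2×0.0001881) × 0.3342 = 0.239 mmol/L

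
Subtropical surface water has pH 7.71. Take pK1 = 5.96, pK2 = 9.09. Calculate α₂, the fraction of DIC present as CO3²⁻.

α₂ = 0.0393

α₂ = 1 / (1 + [H⁺]/K2 + [H⁺]²/(K1K2)) = 1 / (1 + 10^+1.38 + 10^-0.37)
   = 1 / (1 + 23.988 + 0.42658) = 1/25.415 = 0.03935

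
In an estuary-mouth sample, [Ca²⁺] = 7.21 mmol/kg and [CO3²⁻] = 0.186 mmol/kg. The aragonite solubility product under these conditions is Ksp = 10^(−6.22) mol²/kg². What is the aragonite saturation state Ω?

Ksp = 10^(−6.22) = 6.026×10^-7
Ω = [Ca²⁺][CO3²⁻]/Ksp = (7.21×10^-3)(0.186×10^-3) / 6.026×10^-7 = 2.23

Ω = 2.23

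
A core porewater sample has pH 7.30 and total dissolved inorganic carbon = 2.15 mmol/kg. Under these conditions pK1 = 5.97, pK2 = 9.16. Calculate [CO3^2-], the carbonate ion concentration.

α₂ = 1 / (1 + [H⁺]/K2 + [H⁺]²/(K1K2)) = 1 / (1 + 10^+1.86 + 10^+0.53)
   = 1 / (1 + 72.444 + 3.3884) = 1/76.832 = 0.01302
[CO3²⁻] = α₂ × DIC = 0.01302 × 2.15 = 0.0280 mmol/kg

[CO3²⁻] = 0.0280 mmol/kg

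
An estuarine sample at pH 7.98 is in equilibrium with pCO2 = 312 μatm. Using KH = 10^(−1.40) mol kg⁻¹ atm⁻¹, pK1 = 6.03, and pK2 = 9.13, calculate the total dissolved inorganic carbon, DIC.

[CO2*] = KH · pCO2 = 10^(−1.40) × 312×10^-6 = 1.242×10^-5 mol/kg
α₀ = 1/(1 + K1/[H⁺] + K1K2/[H⁺]²) = 1/(1 + 10^+1.95 + 10^+0.80) = 0.01037
DIC = [CO2*]/α₀ = 1.242×10^-5 / 0.01037 = 1.20 mmol/kg

DIC = 1.20 mmol/kg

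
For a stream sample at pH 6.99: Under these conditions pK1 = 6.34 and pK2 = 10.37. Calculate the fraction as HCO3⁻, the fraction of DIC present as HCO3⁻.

α₁ = 0.817

α₁ = 1 / (1 + [H⁺]/K1 + K2/[H⁺]) = 1 / (1 + 10^-0.65 + 10^-3.38)
   = 1 / (1 + 0.22387 + 0.00041687) = 1/1.2243 = 0.8168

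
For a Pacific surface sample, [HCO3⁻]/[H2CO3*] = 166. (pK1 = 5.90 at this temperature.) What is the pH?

pH = 8.12

From K1 = [H⁺][HCO3⁻]/[H2CO3*]:  pH = pK1 + log₁₀([HCO3⁻]/[H2CO3*])
log₁₀(166) = +2.220
pH = 5.90 + (+2.220) = 8.12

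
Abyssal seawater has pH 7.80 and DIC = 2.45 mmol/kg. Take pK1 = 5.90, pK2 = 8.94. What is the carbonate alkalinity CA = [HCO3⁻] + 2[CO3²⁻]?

CA = [HCO3⁻] + 2[CO3²⁻] = (α₁ + 2α₂)·DIC
At pH 7.80: [H⁺]/K1 = 10^-1.90 = 0.012589, K2/[H⁺] = 10^-1.14 = 0.072444
α₁ = 1/(1 + 0.012589 + 0.072444) = 1/1.0850 = 0.9216; α₂ = α₁·K2/[H⁺] = 0.06677
α₁ + 2α₂ = 1.0552
CA = 1.0552 × 2.45 = 2.59 mmol/kg

CA = 2.59 mmol/kg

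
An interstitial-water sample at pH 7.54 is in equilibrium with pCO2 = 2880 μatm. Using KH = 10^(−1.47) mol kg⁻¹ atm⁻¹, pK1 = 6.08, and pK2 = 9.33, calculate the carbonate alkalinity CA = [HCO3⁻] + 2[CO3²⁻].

[CO2*] = KH · pCO2 = 10^(−1.47) × 2880×10^-6 = 9.759×10^-5 mol/kg
α₀ = 1/(1 + K1/[H⁺] + K1K2/[H⁺]²) = 1/(1 + 10^+1.46 + 10^-0.33) = 0.03299
DIC = [CO2*]/α₀ = 9.759×10^-5 / 0.03299 = 2.958 mmol/kg
CA = (α₁ + 2α₂)·DIC = (0.9516 + 2×0.01543) × 2.958 = 2.91 mmol/kg

CA = 2.91 mmol/kg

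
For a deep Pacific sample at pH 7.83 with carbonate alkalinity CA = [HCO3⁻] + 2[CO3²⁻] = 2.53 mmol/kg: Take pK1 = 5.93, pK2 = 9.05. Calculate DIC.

CA = [HCO3⁻] + 2[CO3²⁻] = (α₁ + 2α₂)·DIC
At pH 7.83: [H⁺]/K1 = 10^-1.90 = 0.012589, K2/[H⁺] = 10^-1.22 = 0.060256
α₁ = 1/(1 + 0.012589 + 0.060256) = 1/1.0728 = 0.9321; α₂ = α₁·K2/[H⁺] = 0.05616
α₁ + 2α₂ = 1.0444
DIC = CA / (α₁ + 2α₂) = 2.53 / 1.0444 = 2.42 mmol/kg

DIC = 2.42 mmol/kg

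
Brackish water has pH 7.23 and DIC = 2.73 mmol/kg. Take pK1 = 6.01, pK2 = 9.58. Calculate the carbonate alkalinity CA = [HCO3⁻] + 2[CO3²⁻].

CA = [HCO3⁻] + 2[CO3²⁻] = (α₁ + 2α₂)·DIC
At pH 7.23: [H⁺]/K1 = 10^-1.22 = 0.060256, K2/[H⁺] = 10^-2.35 = 0.0044668
α₁ = 1/(1 + 0.060256 + 0.0044668) = 1/1.0647 = 0.9392; α₂ = α₁·K2/[H⁺] = 0.004195
α₁ + 2α₂ = 0.9476
CA = 0.9476 × 2.73 = 2.59 mmol/kg

CA = 2.59 mmol/kg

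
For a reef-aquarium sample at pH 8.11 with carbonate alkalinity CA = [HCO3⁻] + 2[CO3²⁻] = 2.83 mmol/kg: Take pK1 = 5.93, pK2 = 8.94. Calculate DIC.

DIC = 2.52 mmol/kg

CA = [HCO3⁻] + 2[CO3²⁻] = (α₁ + 2α₂)·DIC
At pH 8.11: [H⁺]/K1 = 10^-2.18 = 0.0066069, K2/[H⁺] = 10^-0.83 = 0.14791
α₁ = 1/(1 + 0.0066069 + 0.14791) = 1/1.1545 = 0.8662; α₂ = α₁·K2/[H⁺] = 0.1281
α₁ + 2α₂ = 1.1224
DIC = CA / (α₁ + 2α₂) = 2.83 / 1.1224 = 2.52 mmol/kg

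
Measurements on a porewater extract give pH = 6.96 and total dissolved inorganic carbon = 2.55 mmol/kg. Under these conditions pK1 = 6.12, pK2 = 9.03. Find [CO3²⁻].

[CO3²⁻] = 18.8 μmol/kg

α₂ = 1 / (1 + [H⁺]/K2 + [H⁺]²/(K1K2)) = 1 / (1 + 10^+2.07 + 10^+1.23)
   = 1 / (1 + 117.49 + 16.982) = 1/135.47 = 0.007382
[CO3²⁻] = α₂ × DIC = 0.007382 × 2.55 = 0.0188 mmol/kg = 18.8 μmol/kg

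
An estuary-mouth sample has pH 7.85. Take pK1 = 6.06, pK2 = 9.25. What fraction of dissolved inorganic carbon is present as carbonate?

α₂ = 0.0377

α₂ = 1 / (1 + [H⁺]/K2 + [H⁺]²/(K1K2)) = 1 / (1 + 10^+1.40 + 10^-0.39)
   = 1 / (1 + 25.119 + 0.40738) = 1/26.526 = 0.03770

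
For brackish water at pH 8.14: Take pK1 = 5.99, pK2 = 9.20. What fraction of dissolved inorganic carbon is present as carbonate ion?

α₂ = 1 / (1 + [H⁺]/K2 + [H⁺]²/(K1K2)) = 1 / (1 + 10^+1.06 + 10^-1.09)
   = 1 / (1 + 11.482 + 0.081283) = 1/12.563 = 0.07960

α₂ = 0.0796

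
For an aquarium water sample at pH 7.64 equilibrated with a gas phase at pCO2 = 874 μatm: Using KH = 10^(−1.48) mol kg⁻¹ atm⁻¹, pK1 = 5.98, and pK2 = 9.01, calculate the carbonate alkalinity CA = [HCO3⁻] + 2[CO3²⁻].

[CO2*] = KH · pCO2 = 10^(−1.48) × 874×10^-6 = 2.894×10^-5 mol/kg
α₀ = 1/(1 + K1/[H⁺] + K1K2/[H⁺]²) = 1/(1 + 10^+1.66 + 10^+0.29) = 0.02055
DIC = [CO2*]/α₀ = 2.894×10^-5 / 0.02055 = 1.408 mmol/kg
CA = (α₁ + 2α₂)·DIC = (0.9394 + 2×0.04007) × 1.408 = 1.44 mmol/kg

CA = 1.44 mmol/kg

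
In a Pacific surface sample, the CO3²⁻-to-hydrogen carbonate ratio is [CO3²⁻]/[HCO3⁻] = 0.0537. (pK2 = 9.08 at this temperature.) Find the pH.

pH = 7.81

From K2 = [H⁺][CO3²⁻]/[HCO3⁻]:  pH = pK2 + log₁₀([CO3²⁻]/[HCO3⁻])
log₁₀(0.0537) = -1.270
pH = 9.08 + (-1.270) = 7.81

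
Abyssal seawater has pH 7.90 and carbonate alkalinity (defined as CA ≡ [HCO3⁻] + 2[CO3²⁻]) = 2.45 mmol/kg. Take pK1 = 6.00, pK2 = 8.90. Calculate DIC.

CA = [HCO3⁻] + 2[CO3²⁻] = (α₁ + 2α₂)·DIC
At pH 7.90: [H⁺]/K1 = 10^-1.90 = 0.012589, K2/[H⁺] = 10^-1.00 = 0.10000
α₁ = 1/(1 + 0.012589 + 0.10000) = 1/1.1126 = 0.8988; α₂ = α₁·K2/[H⁺] = 0.08988
α₁ + 2α₂ = 1.0786
DIC = CA / (α₁ + 2α₂) = 2.45 / 1.0786 = 2.27 mmol/kg

DIC = 2.27 mmol/kg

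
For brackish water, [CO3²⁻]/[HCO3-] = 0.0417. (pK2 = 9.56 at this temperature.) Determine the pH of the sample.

pH = 8.18

From K2 = [H⁺][CO3²⁻]/[HCO3-]:  pH = pK2 + log₁₀([CO3²⁻]/[HCO3-])
log₁₀(0.0417) = -1.380
pH = 9.56 + (-1.380) = 8.18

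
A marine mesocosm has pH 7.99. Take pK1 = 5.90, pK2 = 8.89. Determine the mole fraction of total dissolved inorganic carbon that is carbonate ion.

α₂ = 1 / (1 + [H⁺]/K2 + [H⁺]²/(K1K2)) = 1 / (1 + 10^+0.90 + 10^-1.19)
   = 1 / (1 + 7.9433 + 0.064565) = 1/9.0078 = 0.1110

α₂ = 0.111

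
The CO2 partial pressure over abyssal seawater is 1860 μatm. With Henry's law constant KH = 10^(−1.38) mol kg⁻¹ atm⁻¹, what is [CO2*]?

[CO2*] = 77.5 μmol/kg

KH = 10^(−1.38) = 4.169×10^-2 mol kg⁻¹ atm⁻¹
[CO2*] = KH · pCO2 = 4.169×10^-2 × 1860×10^-6 atm = 7.75×10^-5 mol/kg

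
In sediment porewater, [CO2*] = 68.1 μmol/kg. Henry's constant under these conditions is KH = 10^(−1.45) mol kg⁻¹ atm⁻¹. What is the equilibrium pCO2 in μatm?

KH = 10^(−1.45) = 3.548×10^-2 mol kg⁻¹ atm⁻¹
pCO2 = [CO2*]/KH = 68.1×10^-6 / 3.548×10^-2 = 1.92×10^-3 atm = 1920 μatm

pCO2 = 1920 μatm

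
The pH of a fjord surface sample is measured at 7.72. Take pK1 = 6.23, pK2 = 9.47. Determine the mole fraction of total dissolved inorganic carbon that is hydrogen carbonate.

α₁ = 1 / (1 + [H⁺]/K1 + K2/[H⁺]) = 1 / (1 + 10^-1.49 + 10^-1.75)
   = 1 / (1 + 0.032359 + 0.017783) = 1/1.0501 = 0.9523

α₁ = 0.952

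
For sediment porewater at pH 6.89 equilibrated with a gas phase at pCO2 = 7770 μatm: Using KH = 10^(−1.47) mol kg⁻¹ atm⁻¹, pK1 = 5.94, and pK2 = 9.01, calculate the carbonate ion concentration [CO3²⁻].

[CO2*] = KH · pCO2 = 10^(−1.47) × 7770×10^-6 = 2.633×10^-4 mol/kg
α₀ = 1/(1 + K1/[H⁺] + K1K2/[H⁺]²) = 1/(1 + 10^+0.95 + 10^-1.17) = 0.1002
DIC = [CO2*]/α₀ = 2.633×10^-4 / 0.1002 = 2.628 mmol/kg
[CO3²⁻] = α₂·DIC; α₂ = 0.006774, so [CO3²⁻] = 0.006774 × 2.628 = 0.0178 mmol/kg = 17.8 μmol/kg

[CO3²⁻] = 17.8 μmol/kg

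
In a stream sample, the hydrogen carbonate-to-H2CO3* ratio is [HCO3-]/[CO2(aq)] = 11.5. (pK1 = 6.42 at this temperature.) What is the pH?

pH = 7.48

From K1 = [H⁺][HCO3-]/[CO2(aq)]:  pH = pK1 + log₁₀([HCO3-]/[CO2(aq)])
log₁₀(11.5) = +1.061
pH = 6.42 + (+1.061) = 7.48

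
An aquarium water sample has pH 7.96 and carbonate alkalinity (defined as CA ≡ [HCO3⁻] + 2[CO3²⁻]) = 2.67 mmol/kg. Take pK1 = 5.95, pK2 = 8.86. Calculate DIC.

DIC = 2.42 mmol/kg

CA = [HCO3⁻] + 2[CO3²⁻] = (α₁ + 2α₂)·DIC
At pH 7.96: [H⁺]/K1 = 10^-2.01 = 0.0097724, K2/[H⁺] = 10^-0.90 = 0.12589
α₁ = 1/(1 + 0.0097724 + 0.12589) = 1/1.1357 = 0.8805; α₂ = α₁·K2/[H⁺] = 0.1109
α₁ + 2α₂ = 1.1022
DIC = CA / (α₁ + 2α₂) = 2.67 / 1.1022 = 2.42 mmol/kg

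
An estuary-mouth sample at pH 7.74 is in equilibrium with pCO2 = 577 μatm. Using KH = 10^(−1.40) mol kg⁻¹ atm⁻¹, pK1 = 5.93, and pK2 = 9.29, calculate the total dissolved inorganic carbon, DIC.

DIC = 1.55 mmol/kg

[CO2*] = KH · pCO2 = 10^(−1.40) × 577×10^-6 = 2.297×10^-5 mol/kg
α₀ = 1/(1 + K1/[H⁺] + K1K2/[H⁺]²) = 1/(1 + 10^+1.81 + 10^+0.26) = 0.01484
DIC = [CO2*]/α₀ = 2.297×10^-5 / 0.01484 = 1.55 mmol/kg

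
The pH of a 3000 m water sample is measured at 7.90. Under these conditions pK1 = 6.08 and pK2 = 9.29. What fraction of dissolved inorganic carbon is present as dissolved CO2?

α₀ = 0.0143

α₀ = 1 / (1 + K1/[H⁺] + K1K2/[H⁺]²) = 1 / (1 + 10^+1.82 + 10^+0.43)
   = 1 / (1 + 66.069 + 2.6915) = 1/69.761 = 0.01433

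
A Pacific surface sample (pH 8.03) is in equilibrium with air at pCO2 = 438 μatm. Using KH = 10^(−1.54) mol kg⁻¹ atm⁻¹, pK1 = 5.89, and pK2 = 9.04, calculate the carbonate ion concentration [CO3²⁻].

[CO2*] = KH · pCO2 = 10^(−1.54) × 438×10^-6 = 1.263×10^-5 mol/kg
α₀ = 1/(1 + K1/[H⁺] + K1K2/[H⁺]²) = 1/(1 + 10^+2.14 + 10^+1.13) = 0.006556
DIC = [CO2*]/α₀ = 1.263×10^-5 / 0.006556 = 1.927 mmol/kg
[CO3²⁻] = α₂·DIC; α₂ = 0.08844, so [CO3²⁻] = 0.08844 × 1.927 = 0.170 mmol/kg

[CO3²⁻] = 0.170 mmol/kg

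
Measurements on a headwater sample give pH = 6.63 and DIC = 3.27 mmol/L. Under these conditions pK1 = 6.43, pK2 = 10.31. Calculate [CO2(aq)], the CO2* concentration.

α₀ = 1 / (1 + K1/[H⁺] + K1K2/[H⁺]²) = 1 / (1 + 10^+0.20 + 10^-3.48)
   = 1 / (1 + 1.5849 + 0.00033113) = 1/2.5852 = 0.3868
[CO2*] = α₀ × DIC = 0.3868 × 3.27 = 1.26 mmol/L

[CO2*] = 1.26 mmol/L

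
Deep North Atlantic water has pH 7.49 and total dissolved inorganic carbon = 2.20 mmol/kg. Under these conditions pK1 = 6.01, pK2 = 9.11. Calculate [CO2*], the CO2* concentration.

[CO2*] = 0.0689 mmol/kg

α₀ = 1 / (1 + K1/[H⁺] + K1K2/[H⁺]²) = 1 / (1 + 10^+1.48 + 10^-0.14)
   = 1 / (1 + 30.200 + 0.72444) = 1/31.924 = 0.03132
[CO2*] = α₀ × DIC = 0.03132 × 2.20 = 0.0689 mmol/kg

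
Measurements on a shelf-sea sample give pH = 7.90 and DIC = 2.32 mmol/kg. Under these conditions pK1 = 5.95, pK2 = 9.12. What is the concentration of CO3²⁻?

α₂ = 1 / (1 + [H⁺]/K2 + [H⁺]²/(K1K2)) = 1 / (1 + 10^+1.22 + 10^-0.73)
   = 1 / (1 + 16.596 + 0.18621) = 1/17.782 = 0.05624
[CO3²⁻] = α₂ × DIC = 0.05624 × 2.32 = 0.130 mmol/kg

[CO3²⁻] = 0.130 mmol/kg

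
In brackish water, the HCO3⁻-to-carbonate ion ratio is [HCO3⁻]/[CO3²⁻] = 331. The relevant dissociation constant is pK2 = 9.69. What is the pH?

pH = 7.17

From K2 = [H⁺][CO3²⁻]/[HCO3⁻]:  pH = pK2 − log₁₀([HCO3⁻]/[CO3²⁻])
log₁₀(331) = +2.520
pH = 9.69 − (+2.520) = 7.17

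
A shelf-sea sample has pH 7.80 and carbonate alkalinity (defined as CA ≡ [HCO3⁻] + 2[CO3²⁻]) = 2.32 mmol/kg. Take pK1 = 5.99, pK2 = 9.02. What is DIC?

CA = [HCO3⁻] + 2[CO3²⁻] = (α₁ + 2α₂)·DIC
At pH 7.80: [H⁺]/K1 = 10^-1.81 = 0.015488, K2/[H⁺] = 10^-1.22 = 0.060256
α₁ = 1/(1 + 0.015488 + 0.060256) = 1/1.0757 = 0.9296; α₂ = α₁·K2/[H⁺] = 0.05601
α₁ + 2α₂ = 1.0416
DIC = CA / (α₁ + 2α₂) = 2.32 / 1.0416 = 2.23 mmol/kg

DIC = 2.23 mmol/kg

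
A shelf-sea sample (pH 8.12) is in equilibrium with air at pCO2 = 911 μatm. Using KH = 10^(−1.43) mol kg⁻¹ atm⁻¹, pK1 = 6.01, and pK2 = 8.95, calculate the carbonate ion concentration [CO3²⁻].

[CO2*] = KH · pCO2 = 10^(−1.43) × 911×10^-6 = 3.385×10^-5 mol/kg
α₀ = 1/(1 + K1/[H⁺] + K1K2/[H⁺]²) = 1/(1 + 10^+2.11 + 10^+1.28) = 0.006717
DIC = [CO2*]/α₀ = 3.385×10^-5 / 0.006717 = 5.039 mmol/kg
[CO3²⁻] = α₂·DIC; α₂ = 0.1280, so [CO3²⁻] = 0.1280 × 5.039 = 0.645 mmol/kg

[CO3²⁻] = 0.645 mmol/kg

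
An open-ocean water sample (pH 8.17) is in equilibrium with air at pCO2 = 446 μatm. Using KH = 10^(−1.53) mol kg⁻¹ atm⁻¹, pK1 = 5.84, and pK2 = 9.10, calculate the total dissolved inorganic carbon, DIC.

[CO2*] = KH · pCO2 = 10^(−1.53) × 446×10^-6 = 1.316×10^-5 mol/kg
α₀ = 1/(1 + K1/[H⁺] + K1K2/[H⁺]²) = 1/(1 + 10^+2.33 + 10^+1.40) = 0.004168
DIC = [CO2*]/α₀ = 1.316×10^-5 / 0.004168 = 3.16 mmol/kg

DIC = 3.16 mmol/kg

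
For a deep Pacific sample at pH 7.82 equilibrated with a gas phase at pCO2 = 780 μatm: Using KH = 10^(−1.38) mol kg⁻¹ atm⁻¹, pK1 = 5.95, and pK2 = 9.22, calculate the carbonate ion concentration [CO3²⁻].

[CO2*] = KH · pCO2 = 10^(−1.38) × 780×10^-6 = 3.252×10^-5 mol/kg
α₀ = 1/(1 + K1/[H⁺] + K1K2/[H⁺]²) = 1/(1 + 10^+1.87 + 10^+0.47) = 0.01281
DIC = [CO2*]/α₀ = 3.252×10^-5 / 0.01281 = 2.539 mmol/kg
[CO3²⁻] = α₂·DIC; α₂ = 0.03780, so [CO3²⁻] = 0.03780 × 2.539 = 0.0960 mmol/kg

[CO3²⁻] = 0.0960 mmol/kg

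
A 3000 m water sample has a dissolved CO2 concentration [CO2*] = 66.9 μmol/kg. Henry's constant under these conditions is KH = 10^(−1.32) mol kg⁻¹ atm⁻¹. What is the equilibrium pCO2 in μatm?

KH = 10^(−1.32) = 4.786×10^-2 mol kg⁻¹ atm⁻¹
pCO2 = [CO2*]/KH = 66.9×10^-6 / 4.786×10^-2 = 1.40×10^-3 atm = 1400 μatm

pCO2 = 1400 μatm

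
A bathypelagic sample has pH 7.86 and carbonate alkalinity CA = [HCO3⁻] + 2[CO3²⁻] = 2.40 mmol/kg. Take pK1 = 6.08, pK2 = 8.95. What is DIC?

CA = [HCO3⁻] + 2[CO3²⁻] = (α₁ + 2α₂)·DIC
At pH 7.86: [H⁺]/K1 = 10^-1.78 = 0.016596, K2/[H⁺] = 10^-1.09 = 0.081283
α₁ = 1/(1 + 0.016596 + 0.081283) = 1/1.0979 = 0.9108; α₂ = α₁·K2/[H⁺] = 0.07404
α₁ + 2α₂ = 1.0589
DIC = CA / (α₁ + 2α₂) = 2.40 / 1.0589 = 2.27 mmol/kg

DIC = 2.27 mmol/kg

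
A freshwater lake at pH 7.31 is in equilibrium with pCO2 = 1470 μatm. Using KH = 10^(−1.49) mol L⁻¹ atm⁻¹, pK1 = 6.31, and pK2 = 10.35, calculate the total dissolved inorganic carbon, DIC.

DIC = 0.524 mmol/L

[CO2*] = KH · pCO2 = 10^(−1.49) × 1470×10^-6 = 4.757×10^-5 mol/L
α₀ = 1/(1 + K1/[H⁺] + K1K2/[H⁺]²) = 1/(1 + 10^+1.00 + 10^-2.04) = 0.09083
DIC = [CO2*]/α₀ = 4.757×10^-5 / 0.09083 = 0.524 mmol/L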